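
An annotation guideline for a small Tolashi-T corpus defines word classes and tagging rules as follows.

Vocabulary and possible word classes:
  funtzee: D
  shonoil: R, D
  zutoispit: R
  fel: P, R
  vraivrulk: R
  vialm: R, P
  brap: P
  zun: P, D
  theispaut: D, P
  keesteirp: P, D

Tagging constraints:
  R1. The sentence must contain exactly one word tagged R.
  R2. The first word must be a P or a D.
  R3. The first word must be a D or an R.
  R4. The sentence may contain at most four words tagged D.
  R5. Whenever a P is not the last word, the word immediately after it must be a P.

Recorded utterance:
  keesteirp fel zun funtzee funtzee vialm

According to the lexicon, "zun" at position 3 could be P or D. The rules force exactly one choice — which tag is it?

D

Candidates per position — 1:keesteirp {P,D}; 2:fel {P,R}; 3:zun {P,D}; 4:funtzee {D}; 5:funtzee {D}; 6:vialm {R,P}.
Position 1: tagging it P would leave rule 3 unsatisfiable, so it must be D.
Position 2: tagging it P would leave rule 5 unsatisfiable, so it must be R.
Position 3: tagging it P would leave rule 5 unsatisfiable, so it must be D.
Position 6: tagging it R would leave rule 1 unsatisfiable, so it must be P.
That leaves exactly one tagging: D R D D D P.
Check: rule 1 holds; rule 2 holds; rule 3 holds; rule 4 holds; rule 5 holds.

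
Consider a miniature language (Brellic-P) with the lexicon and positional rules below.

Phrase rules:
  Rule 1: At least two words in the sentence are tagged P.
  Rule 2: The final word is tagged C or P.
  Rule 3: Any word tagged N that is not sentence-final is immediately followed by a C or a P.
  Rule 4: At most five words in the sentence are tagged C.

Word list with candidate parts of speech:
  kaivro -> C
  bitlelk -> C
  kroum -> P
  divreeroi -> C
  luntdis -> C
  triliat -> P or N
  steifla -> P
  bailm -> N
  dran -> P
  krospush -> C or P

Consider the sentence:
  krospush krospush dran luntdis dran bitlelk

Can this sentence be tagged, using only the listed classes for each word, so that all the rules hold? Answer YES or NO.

Candidates per position — 1:krospush {C,P}; 2:krospush {C,P}; 3:dran {P}; 4:luntdis {C}; 5:dran {P}; 6:bitlelk {C}.
One satisfying assignment: P C P C P C.
Checking: rule 1 ✓; rule 2 ✓; rule 3 ✓; rule 4 ✓.

YES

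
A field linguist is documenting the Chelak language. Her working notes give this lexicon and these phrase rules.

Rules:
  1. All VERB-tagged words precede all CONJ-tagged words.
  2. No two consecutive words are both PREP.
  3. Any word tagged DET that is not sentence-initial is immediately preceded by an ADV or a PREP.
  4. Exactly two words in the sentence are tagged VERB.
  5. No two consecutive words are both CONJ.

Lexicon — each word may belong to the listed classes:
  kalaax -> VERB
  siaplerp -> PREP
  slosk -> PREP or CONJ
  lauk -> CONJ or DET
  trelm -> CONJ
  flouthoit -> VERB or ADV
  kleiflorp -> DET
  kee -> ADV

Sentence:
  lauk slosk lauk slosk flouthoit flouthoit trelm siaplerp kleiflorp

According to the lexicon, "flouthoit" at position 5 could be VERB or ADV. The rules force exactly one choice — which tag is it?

VERB

Candidates per position — 1:lauk {CONJ,DET}; 2:slosk {PREP,CONJ}; 3:lauk {CONJ,DET}; 4:slosk {PREP,CONJ}; 5:flouthoit {VERB,ADV}; 6:flouthoit {VERB,ADV}; 7:trelm {CONJ}; 8:siaplerp {PREP}; 9:kleiflorp {DET}.
Word 5 cannot be ADV — rule 4 would then fail for every completion. It is VERB.
Word 6 cannot be ADV — rule 4 would then fail for every completion. It is VERB.
Word 1 cannot be CONJ — rule 1 would then fail for every completion. It is DET.
Word 2 cannot be CONJ — rule 1 would then fail for every completion. It is PREP.
Word 3 cannot be CONJ — rule 1 would then fail for every completion. It is DET.
Word 4 cannot be CONJ — rule 1 would then fail for every completion. It is PREP.
So the tagging must be: DET PREP DET PREP VERB VERB CONJ PREP DET.
Checking: rule 1 ✓; rule 2 ✓; rule 3 ✓; rule 4 ✓; rule 5 ✓.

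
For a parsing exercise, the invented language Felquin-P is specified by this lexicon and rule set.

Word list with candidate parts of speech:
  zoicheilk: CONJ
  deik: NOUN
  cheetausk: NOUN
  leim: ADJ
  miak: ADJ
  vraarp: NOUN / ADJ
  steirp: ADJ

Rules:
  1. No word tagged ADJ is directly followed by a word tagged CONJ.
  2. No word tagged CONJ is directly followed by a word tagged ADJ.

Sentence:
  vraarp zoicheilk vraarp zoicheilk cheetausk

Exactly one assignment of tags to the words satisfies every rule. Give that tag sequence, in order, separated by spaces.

Candidates per position — 1:vraarp {NOUN,ADJ}; 2:zoicheilk {CONJ}; 3:vraarp {NOUN,ADJ}; 4:zoicheilk {CONJ}; 5:cheetausk {NOUN}.
If word 1 were ADJ, no tagging could satisfy rule 1; so word 1 is NOUN.
If word 3 were ADJ, no tagging could satisfy rule 1; so word 3 is NOUN.
The only consistent sequence is: NOUN CONJ NOUN CONJ NOUN.
Rule-by-rule: rule 1 holds; rule 2 holds.

NOUN CONJ NOUN CONJ NOUN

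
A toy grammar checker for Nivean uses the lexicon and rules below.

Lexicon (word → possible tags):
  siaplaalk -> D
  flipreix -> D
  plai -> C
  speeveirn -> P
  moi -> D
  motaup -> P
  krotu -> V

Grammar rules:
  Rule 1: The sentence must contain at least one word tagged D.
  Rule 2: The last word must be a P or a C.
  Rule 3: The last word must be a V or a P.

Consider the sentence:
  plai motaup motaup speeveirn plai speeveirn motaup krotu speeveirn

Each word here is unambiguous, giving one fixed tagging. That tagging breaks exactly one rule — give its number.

Fixed tagging: C P P P C P P V P.
Applying the rules: R1 violated, R2 holds, R3 holds.
Only rule 1 fails.

1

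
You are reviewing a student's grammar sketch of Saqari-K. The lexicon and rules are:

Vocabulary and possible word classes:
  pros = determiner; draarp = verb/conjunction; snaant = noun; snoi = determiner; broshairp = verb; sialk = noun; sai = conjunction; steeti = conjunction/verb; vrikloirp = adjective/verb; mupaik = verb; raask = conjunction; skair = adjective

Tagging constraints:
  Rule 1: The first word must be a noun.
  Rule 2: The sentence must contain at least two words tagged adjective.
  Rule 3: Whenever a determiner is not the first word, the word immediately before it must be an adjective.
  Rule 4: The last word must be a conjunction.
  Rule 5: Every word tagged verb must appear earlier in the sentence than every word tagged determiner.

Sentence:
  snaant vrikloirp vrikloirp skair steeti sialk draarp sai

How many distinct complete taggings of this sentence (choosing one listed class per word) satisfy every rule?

12

Candidates per position — 1:snaant {noun}; 2:vrikloirp {adjective,verb}; 3:vrikloirp {adjective,verb}; 4:skair {adjective}; 5:steeti {conjunction,verb}; 6:sialk {noun}; 7:draarp {verb,conjunction}; 8:sai {conjunction}.
There are 16 candidate sequences in total.
Checking each against the rules leaves 12 sequences.
Count = 12.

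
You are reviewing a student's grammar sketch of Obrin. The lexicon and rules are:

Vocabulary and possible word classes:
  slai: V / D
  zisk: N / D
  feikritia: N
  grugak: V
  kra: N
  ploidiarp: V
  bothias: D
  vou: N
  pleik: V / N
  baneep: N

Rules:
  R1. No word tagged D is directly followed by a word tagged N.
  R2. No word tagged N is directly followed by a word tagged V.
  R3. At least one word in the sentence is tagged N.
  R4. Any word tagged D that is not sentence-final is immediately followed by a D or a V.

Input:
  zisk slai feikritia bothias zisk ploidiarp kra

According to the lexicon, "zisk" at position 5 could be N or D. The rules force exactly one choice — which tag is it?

Candidates per position — 1:zisk {N,D}; 2:slai {V,D}; 3:feikritia {N}; 4:bothias {D}; 5:zisk {N,D}; 6:ploidiarp {V}; 7:kra {N}.
Position 2: D is ruled out by rule 1; that leaves V.
Position 5: N is ruled out by rule 1; that leaves D.
Position 1: N is ruled out by rule 2; that leaves D.
The unique satisfying tagging is: D V N D D V N.
Checking: rule 1 holds; rule 2 holds; rule 3 holds; rule 4 holds.

D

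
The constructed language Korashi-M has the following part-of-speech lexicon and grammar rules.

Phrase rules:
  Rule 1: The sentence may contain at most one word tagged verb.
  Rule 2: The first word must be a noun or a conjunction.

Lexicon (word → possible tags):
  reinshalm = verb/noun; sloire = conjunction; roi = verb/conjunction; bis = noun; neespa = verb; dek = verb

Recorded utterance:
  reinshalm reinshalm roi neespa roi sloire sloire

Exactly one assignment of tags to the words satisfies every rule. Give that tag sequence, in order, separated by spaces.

noun noun conjunction verb conjunction conjunction conjunction

Candidates per position — 1:reinshalm {verb,noun}; 2:reinshalm {verb,noun}; 3:roi {verb,conjunction}; 4:neespa {verb}; 5:roi {verb,conjunction}; 6:sloire {conjunction}; 7:sloire {conjunction}.
If word 1 were verb, no tagging could satisfy rule 1; so word 1 is noun.
If word 2 were verb, no tagging could satisfy rule 1; so word 2 is noun.
If word 3 were verb, no tagging could satisfy rule 1; so word 3 is conjunction.
If word 5 were verb, no tagging could satisfy rule 1; so word 5 is conjunction.
So the tagging must be: noun noun conjunction verb conjunction conjunction conjunction.
Rule-by-rule: rule 1 satisfied; rule 2 satisfied.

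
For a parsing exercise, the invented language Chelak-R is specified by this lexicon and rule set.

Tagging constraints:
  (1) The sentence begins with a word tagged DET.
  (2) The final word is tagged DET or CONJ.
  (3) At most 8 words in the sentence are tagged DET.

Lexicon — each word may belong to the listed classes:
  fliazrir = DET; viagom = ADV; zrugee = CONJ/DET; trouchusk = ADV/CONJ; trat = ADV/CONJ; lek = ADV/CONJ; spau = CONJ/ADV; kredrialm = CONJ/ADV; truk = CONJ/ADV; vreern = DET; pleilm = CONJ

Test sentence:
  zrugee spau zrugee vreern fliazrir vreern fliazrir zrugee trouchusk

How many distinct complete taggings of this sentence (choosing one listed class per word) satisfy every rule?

Candidates per position — 1:zrugee {CONJ,DET}; 2:spau {CONJ,ADV}; 3:zrugee {CONJ,DET}; 4:vreern {DET}; 5:fliazrir {DET}; 6:vreern {DET}; 7:fliazrir {DET}; 8:zrugee {CONJ,DET}; 9:trouchusk {ADV,CONJ}.
There are 32 candidate sequences in total.
Checking each against the rules leaves 8 sequences.
Count = 8.

8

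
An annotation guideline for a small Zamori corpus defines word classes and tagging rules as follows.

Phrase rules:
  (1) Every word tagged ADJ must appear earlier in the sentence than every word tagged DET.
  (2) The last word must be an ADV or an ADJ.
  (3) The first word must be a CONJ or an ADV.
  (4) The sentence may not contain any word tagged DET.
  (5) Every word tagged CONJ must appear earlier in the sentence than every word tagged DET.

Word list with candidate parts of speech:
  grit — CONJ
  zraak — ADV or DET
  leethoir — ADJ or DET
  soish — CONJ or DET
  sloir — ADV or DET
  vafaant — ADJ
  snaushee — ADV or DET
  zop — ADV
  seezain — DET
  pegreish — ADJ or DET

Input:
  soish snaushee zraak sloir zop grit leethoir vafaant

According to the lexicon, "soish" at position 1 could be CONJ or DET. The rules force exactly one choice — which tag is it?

CONJ

Candidates per position — 1:soish {CONJ,DET}; 2:snaushee {ADV,DET}; 3:zraak {ADV,DET}; 4:sloir {ADV,DET}; 5:zop {ADV}; 6:grit {CONJ}; 7:leethoir {ADJ,DET}; 8:vafaant {ADJ}.
Position 1: tagging it DET would leave rule 1 unsatisfiable, so it must be CONJ.
Position 2: tagging it DET would leave rule 1 unsatisfiable, so it must be ADV.
Position 3: tagging it DET would leave rule 1 unsatisfiable, so it must be ADV.
Position 4: tagging it DET would leave rule 1 unsatisfiable, so it must be ADV.
Position 7: tagging it DET would leave rule 1 unsatisfiable, so it must be ADJ.
So the tagging must be: CONJ ADV ADV ADV ADV CONJ ADJ ADJ.
Rule-by-rule: rule 1 ✓; rule 2 ✓; rule 3 ✓; rule 4 ✓; rule 5 ✓.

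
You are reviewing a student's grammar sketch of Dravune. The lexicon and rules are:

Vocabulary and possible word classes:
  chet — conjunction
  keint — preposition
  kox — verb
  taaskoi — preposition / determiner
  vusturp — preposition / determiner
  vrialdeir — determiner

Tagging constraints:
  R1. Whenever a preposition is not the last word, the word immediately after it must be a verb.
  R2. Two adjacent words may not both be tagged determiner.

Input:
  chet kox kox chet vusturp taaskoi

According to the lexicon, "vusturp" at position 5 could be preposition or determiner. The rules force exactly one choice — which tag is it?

determiner

Candidates per position — 1:chet {conjunction}; 2:kox {verb}; 3:kox {verb}; 4:chet {conjunction}; 5:vusturp {preposition,determiner}; 6:taaskoi {preposition,determiner}.
At position 5, choosing preposition makes rule 1 impossible to satisfy; hence determiner.
At position 6, choosing determiner makes rule 2 impossible to satisfy; hence preposition.
So the tagging must be: conjunction verb verb conjunction determiner preposition.
Checking: rule 1 satisfied; rule 2 satisfied.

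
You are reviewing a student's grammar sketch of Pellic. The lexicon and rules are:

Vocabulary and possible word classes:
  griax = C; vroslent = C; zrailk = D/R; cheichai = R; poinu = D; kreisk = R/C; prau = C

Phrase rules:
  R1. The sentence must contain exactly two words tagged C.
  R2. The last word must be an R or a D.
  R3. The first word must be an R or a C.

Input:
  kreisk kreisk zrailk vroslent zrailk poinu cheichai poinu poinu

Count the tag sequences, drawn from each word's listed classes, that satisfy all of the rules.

8

Candidates per position — 1:kreisk {R,C}; 2:kreisk {R,C}; 3:zrailk {D,R}; 4:vroslent {C}; 5:zrailk {D,R}; 6:poinu {D}; 7:cheichai {R}; 8:poinu {D}; 9:poinu {D}.
There are 16 candidate sequences in total.
Checking each against the rules leaves 8 sequences.
Count = 8.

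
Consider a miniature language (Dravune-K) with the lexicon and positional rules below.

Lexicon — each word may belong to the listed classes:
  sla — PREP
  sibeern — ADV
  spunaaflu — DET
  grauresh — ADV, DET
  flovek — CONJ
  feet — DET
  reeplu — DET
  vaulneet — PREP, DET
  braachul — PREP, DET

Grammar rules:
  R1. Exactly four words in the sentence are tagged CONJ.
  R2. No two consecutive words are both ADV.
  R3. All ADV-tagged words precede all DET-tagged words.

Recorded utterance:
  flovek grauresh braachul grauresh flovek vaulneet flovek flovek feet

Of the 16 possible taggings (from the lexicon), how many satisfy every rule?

10

Candidates per position — 1:flovek {CONJ}; 2:grauresh {ADV,DET}; 3:braachul {PREP,DET}; 4:grauresh {ADV,DET}; 5:flovek {CONJ}; 6:vaulneet {PREP,DET}; 7:flovek {CONJ}; 8:flovek {CONJ}; 9:feet {DET}.
There are 16 candidate sequences in total.
Checking each against the rules leaves 10 sequences.
Count = 10.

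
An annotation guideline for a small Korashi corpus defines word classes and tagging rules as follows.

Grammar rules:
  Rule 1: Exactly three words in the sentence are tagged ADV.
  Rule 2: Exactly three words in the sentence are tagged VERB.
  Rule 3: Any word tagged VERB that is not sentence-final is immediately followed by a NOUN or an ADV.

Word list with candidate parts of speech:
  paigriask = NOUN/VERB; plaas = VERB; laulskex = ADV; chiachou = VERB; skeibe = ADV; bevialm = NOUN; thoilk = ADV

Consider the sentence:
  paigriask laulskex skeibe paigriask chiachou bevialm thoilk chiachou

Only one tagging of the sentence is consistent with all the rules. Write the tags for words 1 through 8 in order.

VERB ADV ADV NOUN VERB NOUN ADV VERB

Candidates per position — 1:paigriask {NOUN,VERB}; 2:laulskex {ADV}; 3:skeibe {ADV}; 4:paigriask {NOUN,VERB}; 5:chiachou {VERB}; 6:bevialm {NOUN}; 7:thoilk {ADV}; 8:chiachou {VERB}.
Position 4: tagging it VERB would leave rule 3 unsatisfiable, so it must be NOUN.
Position 1: tagging it NOUN would leave rule 2 unsatisfiable, so it must be VERB.
So the tagging must be: VERB ADV ADV NOUN VERB NOUN ADV VERB.
Check: rule 1 ✓; rule 2 ✓; rule 3 ✓.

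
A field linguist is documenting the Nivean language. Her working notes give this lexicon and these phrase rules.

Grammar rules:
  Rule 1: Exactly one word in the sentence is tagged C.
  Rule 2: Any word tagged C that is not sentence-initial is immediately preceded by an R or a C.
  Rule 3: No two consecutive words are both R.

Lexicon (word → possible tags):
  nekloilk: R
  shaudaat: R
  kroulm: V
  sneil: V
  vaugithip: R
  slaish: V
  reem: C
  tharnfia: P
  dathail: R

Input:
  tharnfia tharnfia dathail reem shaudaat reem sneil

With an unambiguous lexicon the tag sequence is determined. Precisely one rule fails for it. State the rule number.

1

Fixed tagging: P P R C R C V.
Applying the rules: R1 fail, R2 pass, R3 pass.
Only rule 1 fails.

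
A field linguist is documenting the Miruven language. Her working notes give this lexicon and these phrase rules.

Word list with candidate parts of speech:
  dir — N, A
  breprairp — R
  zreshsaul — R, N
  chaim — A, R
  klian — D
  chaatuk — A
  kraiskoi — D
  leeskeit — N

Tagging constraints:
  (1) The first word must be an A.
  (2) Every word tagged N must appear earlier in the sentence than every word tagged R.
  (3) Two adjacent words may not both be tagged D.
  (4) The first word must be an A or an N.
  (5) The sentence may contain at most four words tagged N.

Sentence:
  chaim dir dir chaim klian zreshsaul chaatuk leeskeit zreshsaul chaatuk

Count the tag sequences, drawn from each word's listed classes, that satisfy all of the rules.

Candidates per position — 1:chaim {A,R}; 2:dir {N,A}; 3:dir {N,A}; 4:chaim {A,R}; 5:klian {D}; 6:zreshsaul {R,N}; 7:chaatuk {A}; 8:leeskeit {N}; 9:zreshsaul {R,N}; 10:chaatuk {A}.
There are 64 candidate sequences in total.
Checking each against the rules leaves 7 sequences.
Count = 7.

7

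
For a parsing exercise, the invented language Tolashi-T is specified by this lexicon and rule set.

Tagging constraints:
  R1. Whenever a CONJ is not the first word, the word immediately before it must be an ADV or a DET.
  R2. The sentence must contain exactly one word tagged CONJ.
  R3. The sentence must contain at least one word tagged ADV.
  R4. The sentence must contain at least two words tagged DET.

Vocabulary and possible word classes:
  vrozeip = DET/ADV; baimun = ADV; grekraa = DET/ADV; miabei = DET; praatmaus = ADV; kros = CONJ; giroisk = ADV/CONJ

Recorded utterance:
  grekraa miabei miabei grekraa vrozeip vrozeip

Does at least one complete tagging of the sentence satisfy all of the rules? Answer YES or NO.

NO

Candidates per position — 1:grekraa {DET,ADV}; 2:miabei {DET}; 3:miabei {DET}; 4:grekraa {DET,ADV}; 5:vrozeip {DET,ADV}; 6:vrozeip {DET,ADV}.
Rule 2 cannot be satisfied by any choice of tags from the lexicon.
So there is no consistent tagging.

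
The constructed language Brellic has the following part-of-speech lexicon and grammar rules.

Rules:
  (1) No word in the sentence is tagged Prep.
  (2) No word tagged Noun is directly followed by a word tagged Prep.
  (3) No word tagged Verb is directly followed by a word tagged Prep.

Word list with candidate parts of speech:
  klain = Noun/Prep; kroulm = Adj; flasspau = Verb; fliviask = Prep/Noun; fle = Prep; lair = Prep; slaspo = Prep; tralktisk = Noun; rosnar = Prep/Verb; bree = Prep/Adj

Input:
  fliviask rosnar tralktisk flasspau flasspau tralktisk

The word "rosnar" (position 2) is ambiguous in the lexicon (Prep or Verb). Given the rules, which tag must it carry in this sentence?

Verb

Candidates per position — 1:fliviask {Prep,Noun}; 2:rosnar {Prep,Verb}; 3:tralktisk {Noun}; 4:flasspau {Verb}; 5:flasspau {Verb}; 6:tralktisk {Noun}.
Position 1: Prep is ruled out by rule 1; that leaves Noun.
Position 2: Prep is ruled out by rule 1; that leaves Verb.
That leaves exactly one tagging: Noun Verb Noun Verb Verb Noun.
Rule-by-rule: rule 1 ok; rule 2 ok; rule 3 ok.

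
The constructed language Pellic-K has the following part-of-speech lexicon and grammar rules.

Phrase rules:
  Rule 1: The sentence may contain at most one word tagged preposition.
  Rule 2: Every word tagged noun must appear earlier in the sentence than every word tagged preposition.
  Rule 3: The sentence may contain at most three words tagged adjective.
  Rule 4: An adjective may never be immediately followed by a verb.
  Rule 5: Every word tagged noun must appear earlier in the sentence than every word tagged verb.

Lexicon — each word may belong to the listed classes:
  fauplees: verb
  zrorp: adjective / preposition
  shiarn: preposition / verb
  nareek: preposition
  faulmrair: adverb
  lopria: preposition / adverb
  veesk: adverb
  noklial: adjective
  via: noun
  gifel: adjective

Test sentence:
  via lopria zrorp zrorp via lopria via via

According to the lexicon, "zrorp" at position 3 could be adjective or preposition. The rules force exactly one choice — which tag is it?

adjective

Candidates per position — 1:via {noun}; 2:lopria {preposition,adverb}; 3:zrorp {adjective,preposition}; 4:zrorp {adjective,preposition}; 5:via {noun}; 6:lopria {preposition,adverb}; 7:via {noun}; 8:via {noun}.
Word 2 cannot be preposition — rule 2 would then fail for every completion. It is adverb.
Word 3 cannot be preposition — rule 2 would then fail for every completion. It is adjective.
Word 4 cannot be preposition — rule 2 would then fail for every completion. It is adjective.
Word 6 cannot be preposition — rule 2 would then fail for every completion. It is adverb.
So the tagging must be: noun adverb adjective adjective noun adverb noun noun.
Checking: rule 1 holds; rule 2 holds; rule 3 holds; rule 4 holds; rule 5 holds.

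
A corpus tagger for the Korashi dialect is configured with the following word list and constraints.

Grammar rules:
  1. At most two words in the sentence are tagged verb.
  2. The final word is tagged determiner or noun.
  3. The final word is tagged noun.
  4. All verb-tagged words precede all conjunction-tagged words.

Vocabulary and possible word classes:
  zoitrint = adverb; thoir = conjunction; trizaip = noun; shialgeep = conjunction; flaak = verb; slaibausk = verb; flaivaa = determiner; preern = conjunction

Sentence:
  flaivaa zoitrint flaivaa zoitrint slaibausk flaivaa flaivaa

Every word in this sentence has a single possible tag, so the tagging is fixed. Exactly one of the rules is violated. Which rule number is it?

3

Fixed tagging: determiner adverb determiner adverb verb determiner determiner.
Rule check: R1 holds, R2 holds, R3 violated, R4 holds.
Only rule 3 fails.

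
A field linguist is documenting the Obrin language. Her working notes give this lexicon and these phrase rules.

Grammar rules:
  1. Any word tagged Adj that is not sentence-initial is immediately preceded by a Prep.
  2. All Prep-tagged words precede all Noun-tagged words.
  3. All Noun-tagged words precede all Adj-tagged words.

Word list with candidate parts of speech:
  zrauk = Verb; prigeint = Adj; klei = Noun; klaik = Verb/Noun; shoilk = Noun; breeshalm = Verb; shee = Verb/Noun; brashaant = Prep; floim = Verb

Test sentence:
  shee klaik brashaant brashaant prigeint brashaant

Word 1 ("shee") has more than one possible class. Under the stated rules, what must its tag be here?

Candidates per position — 1:shee {Verb,Noun}; 2:klaik {Verb,Noun}; 3:brashaant {Prep}; 4:brashaant {Prep}; 5:prigeint {Adj}; 6:brashaant {Prep}.
If word 1 were Noun, no tagging could satisfy rule 2; so word 1 is Verb.
If word 2 were Noun, no tagging could satisfy rule 2; so word 2 is Verb.
So the tagging must be: Verb Verb Prep Prep Adj Prep.
Rule-by-rule: rule 1 satisfied; rule 2 satisfied; rule 3 satisfied.

Verb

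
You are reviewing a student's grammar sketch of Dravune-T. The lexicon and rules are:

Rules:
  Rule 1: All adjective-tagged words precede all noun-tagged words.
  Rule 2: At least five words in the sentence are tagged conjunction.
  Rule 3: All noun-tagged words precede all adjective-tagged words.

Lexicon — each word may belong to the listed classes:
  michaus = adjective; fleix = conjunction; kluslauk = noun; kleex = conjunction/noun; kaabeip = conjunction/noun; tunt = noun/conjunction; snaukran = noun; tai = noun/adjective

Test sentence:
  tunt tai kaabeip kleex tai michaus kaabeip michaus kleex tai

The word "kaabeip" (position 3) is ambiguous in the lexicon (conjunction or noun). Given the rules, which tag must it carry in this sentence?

Candidates per position — 1:tunt {noun,conjunction}; 2:tai {noun,adjective}; 3:kaabeip {conjunction,noun}; 4:kleex {conjunction,noun}; 5:tai {noun,adjective}; 6:michaus {adjective}; 7:kaabeip {conjunction,noun}; 8:michaus {adjective}; 9:kleex {conjunction,noun}; 10:tai {noun,adjective}.
Word 1 cannot be noun — rule 1 would then fail for every completion. It is conjunction.
Word 2 cannot be noun — rule 1 would then fail for every completion. It is adjective.
Word 3 cannot be noun — rule 1 would then fail for every completion. It is conjunction.
Word 4 cannot be noun — rule 1 would then fail for every completion. It is conjunction.
Word 5 cannot be noun — rule 1 would then fail for every completion. It is adjective.
Word 7 cannot be noun — rule 1 would then fail for every completion. It is conjunction.
Word 9 cannot be noun — rule 2 would then fail for every completion. It is conjunction.
Word 10 cannot be noun — rule 3 would then fail for every completion. It is adjective.
So the tagging must be: conjunction adjective conjunction conjunction adjective adjective conjunction adjective conjunction adjective.
Check: rule 1 ✓; rule 2 ✓; rule 3 ✓.

conjunction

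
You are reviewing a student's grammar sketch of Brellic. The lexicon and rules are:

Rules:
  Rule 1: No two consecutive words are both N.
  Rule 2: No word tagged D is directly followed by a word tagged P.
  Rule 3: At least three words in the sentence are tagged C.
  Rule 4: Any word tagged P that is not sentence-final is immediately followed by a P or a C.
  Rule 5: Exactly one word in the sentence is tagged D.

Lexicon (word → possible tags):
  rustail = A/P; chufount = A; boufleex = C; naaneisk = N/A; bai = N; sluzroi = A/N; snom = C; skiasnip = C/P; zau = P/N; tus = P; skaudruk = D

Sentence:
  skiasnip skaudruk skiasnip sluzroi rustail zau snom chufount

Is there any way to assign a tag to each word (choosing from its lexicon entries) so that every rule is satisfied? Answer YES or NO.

Candidates per position — 1:skiasnip {C,P}; 2:skaudruk {D}; 3:skiasnip {C,P}; 4:sluzroi {A,N}; 5:rustail {A,P}; 6:zau {P,N}; 7:snom {C}; 8:chufount {A}.
One satisfying assignment: C D C N A N C A.
Checking: rule 1 satisfied; rule 2 satisfied; rule 3 satisfied; rule 4 satisfied; rule 5 satisfied.

YES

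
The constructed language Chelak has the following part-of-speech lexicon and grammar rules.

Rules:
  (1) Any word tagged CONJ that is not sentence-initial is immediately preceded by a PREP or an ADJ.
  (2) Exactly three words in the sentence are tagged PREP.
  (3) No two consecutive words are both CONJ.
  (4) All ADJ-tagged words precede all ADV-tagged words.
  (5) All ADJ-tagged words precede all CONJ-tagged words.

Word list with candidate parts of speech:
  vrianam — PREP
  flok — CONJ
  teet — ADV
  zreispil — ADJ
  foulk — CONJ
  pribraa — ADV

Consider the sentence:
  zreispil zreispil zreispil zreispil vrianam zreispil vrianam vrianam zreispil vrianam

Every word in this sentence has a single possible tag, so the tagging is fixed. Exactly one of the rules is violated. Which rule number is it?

Fixed tagging: ADJ ADJ ADJ ADJ PREP ADJ PREP PREP ADJ PREP.
Applying the rules: R1 holds, R2 violated, R3 holds, R4 holds, R5 holds.
Only rule 2 fails.

2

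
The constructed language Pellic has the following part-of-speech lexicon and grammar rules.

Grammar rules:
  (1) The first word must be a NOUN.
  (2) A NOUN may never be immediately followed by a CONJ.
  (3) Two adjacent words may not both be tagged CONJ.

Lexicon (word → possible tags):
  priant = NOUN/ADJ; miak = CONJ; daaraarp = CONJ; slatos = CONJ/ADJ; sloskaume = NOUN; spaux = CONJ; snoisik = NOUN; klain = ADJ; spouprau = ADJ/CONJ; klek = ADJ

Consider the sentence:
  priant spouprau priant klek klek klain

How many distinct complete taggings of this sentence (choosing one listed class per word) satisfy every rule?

Candidates per position — 1:priant {NOUN,ADJ}; 2:spouprau {ADJ,CONJ}; 3:priant {NOUN,ADJ}; 4:klek {ADJ}; 5:klek {ADJ}; 6:klain {ADJ}.
There are 8 candidate sequences in total.
The sequences that satisfy every rule: NOUN ADJ NOUN ADJ ADJ ADJ; NOUN ADJ ADJ ADJ ADJ ADJ.
Count = 2.

2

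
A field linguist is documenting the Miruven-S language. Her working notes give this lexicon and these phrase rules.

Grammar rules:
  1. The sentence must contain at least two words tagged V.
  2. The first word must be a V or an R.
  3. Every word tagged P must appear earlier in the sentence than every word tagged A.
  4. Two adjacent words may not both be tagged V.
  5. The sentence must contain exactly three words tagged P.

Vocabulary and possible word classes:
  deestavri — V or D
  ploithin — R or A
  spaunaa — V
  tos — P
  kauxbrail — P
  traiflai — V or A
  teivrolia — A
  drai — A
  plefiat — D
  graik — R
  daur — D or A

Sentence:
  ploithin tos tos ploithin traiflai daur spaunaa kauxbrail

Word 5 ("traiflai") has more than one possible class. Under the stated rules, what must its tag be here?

V

Candidates per position — 1:ploithin {R,A}; 2:tos {P}; 3:tos {P}; 4:ploithin {R,A}; 5:traiflai {V,A}; 6:daur {D,A}; 7:spaunaa {V}; 8:kauxbrail {P}.
At position 1, choosing A makes rule 2 impossible to satisfy; hence R.
At position 4, choosing A makes rule 3 impossible to satisfy; hence R.
At position 5, choosing A makes rule 1 impossible to satisfy; hence V.
At position 6, choosing A makes rule 3 impossible to satisfy; hence D.
That leaves exactly one tagging: R P P R V D V P.
Check: rule 1 satisfied; rule 2 satisfied; rule 3 satisfied; rule 4 satisfied; rule 5 satisfied.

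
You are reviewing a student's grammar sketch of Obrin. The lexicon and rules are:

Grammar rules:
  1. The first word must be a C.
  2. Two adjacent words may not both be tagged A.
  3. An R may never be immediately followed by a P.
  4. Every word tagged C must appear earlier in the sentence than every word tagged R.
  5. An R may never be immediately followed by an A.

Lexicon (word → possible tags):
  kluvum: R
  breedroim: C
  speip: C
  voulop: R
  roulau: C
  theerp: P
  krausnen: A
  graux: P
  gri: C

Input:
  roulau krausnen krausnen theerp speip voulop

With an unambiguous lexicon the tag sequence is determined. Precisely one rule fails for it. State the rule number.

Fixed tagging: C A A P C R.
Applying the rules: R1 ok, R2 fails, R3 ok, R4 ok, R5 ok.
Only rule 2 fails.

2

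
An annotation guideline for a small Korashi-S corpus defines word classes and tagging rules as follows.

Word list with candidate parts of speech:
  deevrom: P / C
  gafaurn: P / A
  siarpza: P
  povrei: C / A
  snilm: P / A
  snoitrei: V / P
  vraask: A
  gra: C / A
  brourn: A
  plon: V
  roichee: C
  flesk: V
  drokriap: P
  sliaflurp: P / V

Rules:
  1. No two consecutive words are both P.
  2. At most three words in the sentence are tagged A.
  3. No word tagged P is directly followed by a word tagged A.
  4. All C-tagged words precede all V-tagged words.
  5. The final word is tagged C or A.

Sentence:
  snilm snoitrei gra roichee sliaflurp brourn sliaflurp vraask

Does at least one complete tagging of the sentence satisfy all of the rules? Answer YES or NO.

Candidates per position — 1:snilm {P,A}; 2:snoitrei {V,P}; 3:gra {C,A}; 4:roichee {C}; 5:sliaflurp {P,V}; 6:brourn {A}; 7:sliaflurp {P,V}; 8:vraask {A}.
One satisfying assignment: A P C C V A V A.
Checking: rule 1 ok; rule 2 ok; rule 3 ok; rule 4 ok; rule 5 ok.

YES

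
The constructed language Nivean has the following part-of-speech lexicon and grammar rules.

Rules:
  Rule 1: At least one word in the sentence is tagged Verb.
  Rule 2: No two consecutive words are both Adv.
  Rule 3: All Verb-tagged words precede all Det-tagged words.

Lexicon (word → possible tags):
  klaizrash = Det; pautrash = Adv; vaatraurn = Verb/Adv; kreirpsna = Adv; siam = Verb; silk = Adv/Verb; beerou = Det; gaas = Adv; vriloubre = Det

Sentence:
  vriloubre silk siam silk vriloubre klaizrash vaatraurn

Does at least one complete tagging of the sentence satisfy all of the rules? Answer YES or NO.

Candidates per position — 1:vriloubre {Det}; 2:silk {Adv,Verb}; 3:siam {Verb}; 4:silk {Adv,Verb}; 5:vriloubre {Det}; 6:klaizrash {Det}; 7:vaatraurn {Verb,Adv}.
Rule 3 cannot be satisfied by any choice of tags from the lexicon.
So there is no consistent tagging.

NO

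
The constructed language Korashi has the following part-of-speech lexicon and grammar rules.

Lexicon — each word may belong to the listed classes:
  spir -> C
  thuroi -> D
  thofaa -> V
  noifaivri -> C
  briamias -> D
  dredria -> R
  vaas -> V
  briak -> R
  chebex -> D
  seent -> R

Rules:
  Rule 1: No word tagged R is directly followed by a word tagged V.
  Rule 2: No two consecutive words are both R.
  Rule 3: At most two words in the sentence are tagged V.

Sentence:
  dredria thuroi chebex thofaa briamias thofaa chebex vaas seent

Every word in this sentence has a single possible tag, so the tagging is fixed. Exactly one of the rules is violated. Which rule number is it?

Fixed tagging: R D D V D V D V R.
Applying the rules: R1 holds, R2 holds, R3 violated.
Only rule 3 fails.

3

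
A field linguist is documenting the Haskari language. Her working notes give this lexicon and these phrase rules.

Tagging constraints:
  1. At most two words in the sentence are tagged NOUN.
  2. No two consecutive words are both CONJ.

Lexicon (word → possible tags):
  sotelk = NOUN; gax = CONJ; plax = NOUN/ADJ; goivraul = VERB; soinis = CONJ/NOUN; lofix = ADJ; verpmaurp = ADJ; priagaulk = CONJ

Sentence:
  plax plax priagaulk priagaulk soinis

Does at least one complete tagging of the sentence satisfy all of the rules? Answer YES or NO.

NO

Candidates per position — 1:plax {NOUN,ADJ}; 2:plax {NOUN,ADJ}; 3:priagaulk {CONJ}; 4:priagaulk {CONJ}; 5:soinis {CONJ,NOUN}.
Rule 2 cannot be satisfied by any choice of tags from the lexicon.
So there is no consistent tagging.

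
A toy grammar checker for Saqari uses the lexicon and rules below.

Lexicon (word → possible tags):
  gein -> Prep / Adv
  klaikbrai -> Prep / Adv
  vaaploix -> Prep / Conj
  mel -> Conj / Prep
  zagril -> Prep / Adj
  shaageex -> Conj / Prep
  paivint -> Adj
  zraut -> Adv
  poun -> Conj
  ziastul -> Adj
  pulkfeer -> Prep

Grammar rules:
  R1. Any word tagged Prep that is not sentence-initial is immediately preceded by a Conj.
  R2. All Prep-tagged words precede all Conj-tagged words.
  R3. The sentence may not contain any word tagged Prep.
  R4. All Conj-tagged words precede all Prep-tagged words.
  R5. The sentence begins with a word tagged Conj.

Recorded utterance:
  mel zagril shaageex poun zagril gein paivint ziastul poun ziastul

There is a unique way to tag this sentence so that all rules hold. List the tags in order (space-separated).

Conj Adj Conj Conj Adj Adv Adj Adj Conj Adj

Candidates per position — 1:mel {Conj,Prep}; 2:zagril {Prep,Adj}; 3:shaageex {Conj,Prep}; 4:poun {Conj}; 5:zagril {Prep,Adj}; 6:gein {Prep,Adv}; 7:paivint {Adj}; 8:ziastul {Adj}; 9:poun {Conj}; 10:ziastul {Adj}.
Word 1 cannot be Prep — rule 3 would then fail for every completion. It is Conj.
Word 2 cannot be Prep — rule 2 would then fail for every completion. It is Adj.
Word 3 cannot be Prep — rule 1 would then fail for every completion. It is Conj.
Word 5 cannot be Prep — rule 2 would then fail for every completion. It is Adj.
Word 6 cannot be Prep — rule 1 would then fail for every completion. It is Adv.
The unique satisfying tagging is: Conj Adj Conj Conj Adj Adv Adj Adj Conj Adj.
Verifying each rule — rule 1 holds; rule 2 holds; rule 3 holds; rule 4 holds; rule 5 holds.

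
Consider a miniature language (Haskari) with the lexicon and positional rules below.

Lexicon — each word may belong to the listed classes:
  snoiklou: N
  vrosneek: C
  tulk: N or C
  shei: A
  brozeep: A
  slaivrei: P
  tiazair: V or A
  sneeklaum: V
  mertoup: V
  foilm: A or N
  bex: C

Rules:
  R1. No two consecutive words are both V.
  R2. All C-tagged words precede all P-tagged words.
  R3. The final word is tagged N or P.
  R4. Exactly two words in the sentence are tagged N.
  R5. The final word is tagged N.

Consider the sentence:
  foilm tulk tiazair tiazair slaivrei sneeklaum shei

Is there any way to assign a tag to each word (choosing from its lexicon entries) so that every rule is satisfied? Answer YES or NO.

NO

Candidates per position — 1:foilm {A,N}; 2:tulk {N,C}; 3:tiazair {V,A}; 4:tiazair {V,A}; 5:slaivrei {P}; 6:sneeklaum {V}; 7:shei {A}.
Rule 3 cannot be satisfied by any choice of tags from the lexicon.
So there is no consistent tagging.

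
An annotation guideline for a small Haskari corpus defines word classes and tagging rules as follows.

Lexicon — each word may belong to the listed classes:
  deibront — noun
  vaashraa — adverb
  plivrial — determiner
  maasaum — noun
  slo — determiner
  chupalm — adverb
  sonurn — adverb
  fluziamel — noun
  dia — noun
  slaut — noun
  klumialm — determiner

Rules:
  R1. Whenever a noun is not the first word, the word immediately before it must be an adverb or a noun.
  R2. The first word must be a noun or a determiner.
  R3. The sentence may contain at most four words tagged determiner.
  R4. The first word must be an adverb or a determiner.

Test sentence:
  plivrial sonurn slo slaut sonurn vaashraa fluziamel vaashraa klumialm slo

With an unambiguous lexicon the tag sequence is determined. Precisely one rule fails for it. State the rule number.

1

Fixed tagging: determiner adverb determiner noun adverb adverb noun adverb determiner determiner.
Checking each rule: R1 fails, R2 ok, R3 ok, R4 ok.
Only rule 1 fails.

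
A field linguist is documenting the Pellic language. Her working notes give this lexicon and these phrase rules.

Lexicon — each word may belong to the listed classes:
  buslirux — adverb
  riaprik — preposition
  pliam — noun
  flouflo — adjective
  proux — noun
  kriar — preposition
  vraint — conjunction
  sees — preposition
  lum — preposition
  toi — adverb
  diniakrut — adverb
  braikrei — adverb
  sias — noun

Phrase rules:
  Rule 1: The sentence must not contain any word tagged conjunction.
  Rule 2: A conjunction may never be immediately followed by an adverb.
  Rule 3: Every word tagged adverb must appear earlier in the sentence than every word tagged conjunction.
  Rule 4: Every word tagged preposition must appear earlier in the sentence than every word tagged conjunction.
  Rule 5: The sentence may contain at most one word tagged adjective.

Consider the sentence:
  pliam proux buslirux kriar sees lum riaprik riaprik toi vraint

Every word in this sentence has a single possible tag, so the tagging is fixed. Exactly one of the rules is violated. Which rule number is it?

1

Fixed tagging: noun noun adverb preposition preposition preposition preposition preposition adverb conjunction.
Applying the rules: R1 ✗, R2 ✓, R3 ✓, R4 ✓, R5 ✓.
Only rule 1 fails.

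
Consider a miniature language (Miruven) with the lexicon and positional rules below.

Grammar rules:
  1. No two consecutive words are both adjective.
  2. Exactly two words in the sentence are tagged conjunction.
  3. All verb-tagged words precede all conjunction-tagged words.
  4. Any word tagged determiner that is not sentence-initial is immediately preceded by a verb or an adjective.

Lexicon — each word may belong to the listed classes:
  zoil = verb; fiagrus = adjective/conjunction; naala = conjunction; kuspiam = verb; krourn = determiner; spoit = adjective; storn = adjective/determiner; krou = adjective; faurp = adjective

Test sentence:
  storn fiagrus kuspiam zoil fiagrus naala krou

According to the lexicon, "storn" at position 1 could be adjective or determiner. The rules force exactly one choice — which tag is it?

determiner

Candidates per position — 1:storn {adjective,determiner}; 2:fiagrus {adjective,conjunction}; 3:kuspiam {verb}; 4:zoil {verb}; 5:fiagrus {adjective,conjunction}; 6:naala {conjunction}; 7:krou {adjective}.
If word 2 were conjunction, no tagging could satisfy rule 3; so word 2 is adjective.
If word 5 were adjective, no tagging could satisfy rule 2; so word 5 is conjunction.
If word 1 were adjective, no tagging could satisfy rule 1; so word 1 is determiner.
The only consistent sequence is: determiner adjective verb verb conjunction conjunction adjective.
Verifying each rule — rule 1 ok; rule 2 ok; rule 3 ok; rule 4 ok.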